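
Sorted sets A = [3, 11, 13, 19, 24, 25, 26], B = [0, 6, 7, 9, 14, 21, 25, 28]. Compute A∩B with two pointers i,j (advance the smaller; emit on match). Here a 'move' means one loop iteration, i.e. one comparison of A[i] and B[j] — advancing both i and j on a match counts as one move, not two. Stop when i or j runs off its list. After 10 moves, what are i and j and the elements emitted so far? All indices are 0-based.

i=0 j=0: 3>0, j++
i=0 j=1: 3<6, i++
i=1 j=1: 11>6, j++
i=1 j=2: 11>7, j++
i=1 j=3: 11>9, j++
i=1 j=4: 11<14, i++
i=2 j=4: 13<14, i++
i=3 j=4: 19>14, j++
i=3 j=5: 19<21, i++
i=4 j=5: 24>21, j++

i=4, j=6, emitted=[]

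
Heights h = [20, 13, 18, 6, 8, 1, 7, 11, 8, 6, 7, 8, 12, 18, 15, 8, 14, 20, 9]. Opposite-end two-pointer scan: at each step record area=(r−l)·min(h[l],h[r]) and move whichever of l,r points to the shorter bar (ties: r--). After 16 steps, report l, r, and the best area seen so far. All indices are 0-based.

l=0 r=18: min(20,9)*18=162 best=162 *, r--
l=0 r=17: min(20,20)*17=340 best=340 *, r--
l=0 r=16: min(20,14)*16=224 best=340, r--
l=0 r=15: min(20,8)*15=120 best=340, r--
l=0 r=14: min(20,15)*14=210 best=340, r--
l=0 r=13: min(20,18)*13=234 best=340, r--
l=0 r=12: min(20,12)*12=144 best=340, r--
l=0 r=11: min(20,8)*11=88 best=340, r--
l=0 r=10: min(20,7)*10=70 best=340, r--
l=0 r=9: min(20,6)*9=54 best=340, r--
l=0 r=8: min(20,8)*8=64 best=340, r--
l=0 r=7: min(20,11)*7=77 best=340, r--
l=0 r=6: min(20,7)*6=42 best=340, r--
l=0 r=5: min(20,1)*5=5 best=340, r--
l=0 r=4: min(20,8)*4=32 best=340, r--
l=0 r=3: min(20,6)*3=18 best=340, r--

l=0, r=2, best area=340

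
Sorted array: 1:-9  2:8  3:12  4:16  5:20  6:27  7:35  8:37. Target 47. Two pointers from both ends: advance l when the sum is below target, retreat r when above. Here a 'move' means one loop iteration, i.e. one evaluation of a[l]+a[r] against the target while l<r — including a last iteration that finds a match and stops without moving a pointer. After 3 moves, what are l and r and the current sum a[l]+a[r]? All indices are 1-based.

l=3, r=7, sum=47

[1,8] -9+37=28 <47 → l++
[2,8] 8+37=45 <47 → l++
[3,8] 12+37=49 >47 → r--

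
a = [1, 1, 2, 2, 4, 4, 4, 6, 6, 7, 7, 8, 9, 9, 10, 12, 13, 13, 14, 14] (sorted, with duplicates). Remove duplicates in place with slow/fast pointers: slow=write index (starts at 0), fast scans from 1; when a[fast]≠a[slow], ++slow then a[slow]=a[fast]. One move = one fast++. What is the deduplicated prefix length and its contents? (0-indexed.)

slow=0 fast=1: a[fast]=1=a[slow] dup, fast++
slow=0 fast=2: a[fast]=2≠a[slow]=1 write a[1]=2, slow++,fast++
slow=1 fast=3: a[fast]=2=a[slow] dup, fast++
slow=1 fast=4: a[fast]=4≠a[slow]=2 write a[2]=4, slow++,fast++
slow=2 fast=5: a[fast]=4=a[slow] dup, fast++
slow=2 fast=6: a[fast]=4=a[slow] dup, fast++
slow=2 fast=7: a[fast]=6≠a[slow]=4 write a[3]=6, slow++,fast++
slow=3 fast=8: a[fast]=6=a[slow] dup, fast++
slow=3 fast=9: a[fast]=7≠a[slow]=6 write a[4]=7, slow++,fast++
slow=4 fast=10: a[fast]=7=a[slow] dup, fast++
slow=4 fast=11: a[fast]=8≠a[slow]=7 write a[5]=8, slow++,fast++
slow=5 fast=12: a[fast]=9≠a[slow]=8 write a[6]=9, slow++,fast++
slow=6 fast=13: a[fast]=9=a[slow] dup, fast++
slow=6 fast=14: a[fast]=10≠a[slow]=9 write a[7]=10, slow++,fast++
slow=7 fast=15: a[fast]=12≠a[slow]=10 write a[8]=12, slow++,fast++
slow=8 fast=16: a[fast]=13≠a[slow]=12 write a[9]=13, slow++,fast++
slow=9 fast=17: a[fast]=13=a[slow] dup, fast++
slow=9 fast=18: a[fast]=14≠a[slow]=13 write a[10]=14, slow++,fast++
slow=10 fast=19: a[fast]=14=a[slow] dup, fast++

length 11; prefix = [1, 2, 4, 6, 7, 8, 9, 10, 12, 13, 14]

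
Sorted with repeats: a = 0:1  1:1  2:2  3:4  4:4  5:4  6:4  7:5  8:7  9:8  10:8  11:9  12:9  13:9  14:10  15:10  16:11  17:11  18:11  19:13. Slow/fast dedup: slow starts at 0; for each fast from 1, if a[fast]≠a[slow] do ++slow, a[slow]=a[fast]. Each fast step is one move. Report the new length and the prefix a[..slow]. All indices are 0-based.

slow=0 fast=1: a[fast]=1=a[slow] dup, fast++
slow=0 fast=2: a[fast]=2≠a[slow]=1 write a[1]=2, slow++,fast++
slow=1 fast=3: a[fast]=4≠a[slow]=2 write a[2]=4, slow++,fast++
slow=2 fast=4: a[fast]=4=a[slow] dup, fast++
slow=2 fast=5: a[fast]=4=a[slow] dup, fast++
slow=2 fast=6: a[fast]=4=a[slow] dup, fast++
slow=2 fast=7: a[fast]=5≠a[slow]=4 write a[3]=5, slow++,fast++
slow=3 fast=8: a[fast]=7≠a[slow]=5 write a[4]=7, slow++,fast++
slow=4 fast=9: a[fast]=8≠a[slow]=7 write a[5]=8, slow++,fast++
slow=5 fast=10: a[fast]=8=a[slow] dup, fast++
slow=5 fast=11: a[fast]=9≠a[slow]=8 write a[6]=9, slow++,fast++
slow=6 fast=12: a[fast]=9=a[slow] dup, fast++
slow=6 fast=13: a[fast]=9=a[slow] dup, fast++
slow=6 fast=14: a[fast]=10≠a[slow]=9 write a[7]=10, slow++,fast++
slow=7 fast=15: a[fast]=10=a[slow] dup, fast++
slow=7 fast=16: a[fast]=11≠a[slow]=10 write a[8]=11, slow++,fast++
slow=8 fast=17: a[fast]=11=a[slow] dup, fast++
slow=8 fast=18: a[fast]=11=a[slow] dup, fast++
slow=8 fast=19: a[fast]=13≠a[slow]=11 write a[9]=13, slow++,fast++

length 10; prefix = [1, 2, 4, 5, 7, 8, 9, 10, 11, 13]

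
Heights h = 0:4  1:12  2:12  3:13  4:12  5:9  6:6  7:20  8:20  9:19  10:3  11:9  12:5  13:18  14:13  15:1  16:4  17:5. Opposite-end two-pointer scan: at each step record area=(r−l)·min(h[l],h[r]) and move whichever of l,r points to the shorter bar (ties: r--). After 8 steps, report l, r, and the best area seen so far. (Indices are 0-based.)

l=4, r=13, best area=156

[0,17] min(4,5)*17=68 best=68 * → l++
[1,17] min(12,5)*16=80 best=80 * → r--
[1,16] min(12,4)*15=60 best=80 → r--
[1,15] min(12,1)*14=14 best=80 → r--
[1,14] min(12,13)*13=156 best=156 * → l++
[2,14] min(12,13)*12=144 best=156 → l++
[3,14] min(13,13)*11=143 best=156 → r--
[3,13] min(13,18)*10=130 best=156 → l++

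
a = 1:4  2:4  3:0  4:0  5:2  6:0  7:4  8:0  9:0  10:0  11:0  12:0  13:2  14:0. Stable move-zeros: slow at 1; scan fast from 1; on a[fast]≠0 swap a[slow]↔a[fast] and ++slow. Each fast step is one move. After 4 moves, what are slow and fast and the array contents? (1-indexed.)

slow=1 fast=1: a[fast]=4≠0 swap→a[1]=4, slow++,fast++
slow=2 fast=2: a[fast]=4≠0 swap→a[2]=4, slow++,fast++
slow=3 fast=3: a[fast]=0, fast++
slow=3 fast=4: a[fast]=0, fast++

slow=3, fast=5, a=[4, 4, 0, 0, 2, 0, 4, 0, 0, 0, 0, 0, 2, 0]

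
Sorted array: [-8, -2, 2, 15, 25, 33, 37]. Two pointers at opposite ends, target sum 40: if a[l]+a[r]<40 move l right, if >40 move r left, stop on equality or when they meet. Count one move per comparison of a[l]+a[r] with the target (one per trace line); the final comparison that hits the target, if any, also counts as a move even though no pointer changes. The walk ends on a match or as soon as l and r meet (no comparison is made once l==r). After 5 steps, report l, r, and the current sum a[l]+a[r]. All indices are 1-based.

l=4, r=5, sum=40

l=1 r=7: -8+37=29 <40, l++
l=2 r=7: -2+37=35 <40, l++
l=3 r=7: 2+37=39 <40, l++
l=4 r=7: 15+37=52 >40, r--
l=4 r=6: 15+33=48 >40, r--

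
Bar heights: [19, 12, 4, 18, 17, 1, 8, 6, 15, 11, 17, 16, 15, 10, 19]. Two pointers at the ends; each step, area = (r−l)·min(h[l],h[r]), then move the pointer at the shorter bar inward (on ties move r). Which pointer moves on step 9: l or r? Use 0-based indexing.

r

[0,14] min(19,19)*14=266 best=266 * → r--
[0,13] min(19,10)*13=130 best=266 → r--
[0,12] min(19,15)*12=180 best=266 → r--
[0,11] min(19,16)*11=176 best=266 → r--
[0,10] min(19,17)*10=170 best=266 → r--
[0,9] min(19,11)*9=99 best=266 → r--
[0,8] min(19,15)*8=120 best=266 → r--
[0,7] min(19,6)*7=42 best=266 → r--
[0,6] min(19,8)*6=48 best=266 → r--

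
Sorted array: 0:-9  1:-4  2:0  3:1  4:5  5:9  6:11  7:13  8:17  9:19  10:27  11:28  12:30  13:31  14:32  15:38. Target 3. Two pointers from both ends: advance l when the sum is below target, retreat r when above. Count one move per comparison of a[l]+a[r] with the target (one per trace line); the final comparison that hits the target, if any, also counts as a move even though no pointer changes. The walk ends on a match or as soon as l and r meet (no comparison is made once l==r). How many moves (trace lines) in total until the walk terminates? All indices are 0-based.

15 moves

[0,15] -9+38=29 >3 → r--
[0,14] -9+32=23 >3 → r--
[0,13] -9+31=22 >3 → r--
[0,12] -9+30=21 >3 → r--
[0,11] -9+28=19 >3 → r--
[0,10] -9+27=18 >3 → r--
[0,9] -9+19=10 >3 → r--
[0,8] -9+17=8 >3 → r--
[0,7] -9+13=4 >3 → r--
[0,6] -9+11=2 <3 → l++
[1,6] -4+11=7 >3 → r--
[1,5] -4+9=5 >3 → r--
[1,4] -4+5=1 <3 → l++
[2,4] 0+5=5 >3 → r--
[2,3] 0+1=1 <3 → l++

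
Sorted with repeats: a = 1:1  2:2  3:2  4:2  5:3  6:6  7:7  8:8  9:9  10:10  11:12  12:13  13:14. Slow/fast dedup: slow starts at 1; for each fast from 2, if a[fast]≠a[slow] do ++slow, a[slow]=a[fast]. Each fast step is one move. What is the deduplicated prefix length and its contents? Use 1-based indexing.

length 11; prefix = [1, 2, 3, 6, 7, 8, 9, 10, 12, 13, 14]

slow=1 fast=2: a[fast]=2≠a[slow]=1 write a[2]=2, slow++,fast++
slow=2 fast=3: a[fast]=2=a[slow] dup, fast++
slow=2 fast=4: a[fast]=2=a[slow] dup, fast++
slow=2 fast=5: a[fast]=3≠a[slow]=2 write a[3]=3, slow++,fast++
slow=3 fast=6: a[fast]=6≠a[slow]=3 write a[4]=6, slow++,fast++
slow=4 fast=7: a[fast]=7≠a[slow]=6 write a[5]=7, slow++,fast++
slow=5 fast=8: a[fast]=8≠a[slow]=7 write a[6]=8, slow++,fast++
slow=6 fast=9: a[fast]=9≠a[slow]=8 write a[7]=9, slow++,fast++
slow=7 fast=10: a[fast]=10≠a[slow]=9 write a[8]=10, slow++,fast++
slow=8 fast=11: a[fast]=12≠a[slow]=10 write a[9]=12, slow++,fast++
slow=9 fast=12: a[fast]=13≠a[slow]=12 write a[10]=13, slow++,fast++
slow=10 fast=13: a[fast]=14≠a[slow]=13 write a[11]=14, slow++,fast++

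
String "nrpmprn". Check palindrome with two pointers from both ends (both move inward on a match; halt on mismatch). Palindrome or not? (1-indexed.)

[1,7] 'n'=='n' → l++,r--
[2,6] 'r'=='r' → l++,r--
[3,5] 'p'=='p' → l++,r--

palindrome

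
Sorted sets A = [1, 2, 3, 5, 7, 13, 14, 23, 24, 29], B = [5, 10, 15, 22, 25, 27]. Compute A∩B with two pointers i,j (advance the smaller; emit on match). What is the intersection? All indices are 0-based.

intersection = [5]

[i=0,j=0] 1<5 → i++
[i=1,j=0] 2<5 → i++
[i=2,j=0] 3<5 → i++
[i=3,j=0] 5==5 emit → i++,j++
[i=4,j=1] 7<10 → i++
[i=5,j=1] 13>10 → j++
[i=5,j=2] 13<15 → i++
[i=6,j=2] 14<15 → i++
[i=7,j=2] 23>15 → j++
[i=7,j=3] 23>22 → j++
[i=7,j=4] 23<25 → i++
[i=8,j=4] 24<25 → i++
[i=9,j=4] 29>25 → j++
[i=9,j=5] 29>27 → j++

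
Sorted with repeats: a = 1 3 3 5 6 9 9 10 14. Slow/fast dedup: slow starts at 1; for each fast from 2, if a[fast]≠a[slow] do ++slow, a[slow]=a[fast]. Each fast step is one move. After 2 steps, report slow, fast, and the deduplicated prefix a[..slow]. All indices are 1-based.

slow=1 fast=2: a[fast]=3≠a[slow]=1 write a[2]=3, slow++,fast++
slow=2 fast=3: a[fast]=3=a[slow] dup, fast++

slow=2, fast=4, prefix=[1, 3]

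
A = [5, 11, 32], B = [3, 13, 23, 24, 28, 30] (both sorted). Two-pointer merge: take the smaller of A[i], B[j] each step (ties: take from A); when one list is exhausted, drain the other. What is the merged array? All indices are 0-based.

[3, 5, 11, 13, 23, 24, 28, 30, 32]

[i=0,j=0] A[i]=5>B[j]=3 take 3 → j++
[i=0,j=1] A[i]=5<=B[j]=13 take 5 → i++
[i=1,j=1] A[i]=11<=B[j]=13 take 11 → i++
[i=2,j=1] A[i]=32>B[j]=13 take 13 → j++
[i=2,j=2] A[i]=32>B[j]=23 take 23 → j++
[i=2,j=3] A[i]=32>B[j]=24 take 24 → j++
[i=2,j=4] A[i]=32>B[j]=28 take 28 → j++
[i=2,j=5] A[i]=32>B[j]=30 take 30 → j++
[i=2,j=6] B done, take A[i]=32 → i++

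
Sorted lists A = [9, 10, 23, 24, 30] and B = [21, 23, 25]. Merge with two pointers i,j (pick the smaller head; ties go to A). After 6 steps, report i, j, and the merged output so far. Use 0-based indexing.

i=4, j=2, merged so far=[9, 10, 21, 23, 23, 24]

[i=0,j=0] A[i]=9<=B[j]=21 take 9 → i++
[i=1,j=0] A[i]=10<=B[j]=21 take 10 → i++
[i=2,j=0] A[i]=23>B[j]=21 take 21 → j++
[i=2,j=1] A[i]=23<=B[j]=23 take 23 → i++
[i=3,j=1] A[i]=24>B[j]=23 take 23 → j++
[i=3,j=2] A[i]=24<=B[j]=25 take 24 → i++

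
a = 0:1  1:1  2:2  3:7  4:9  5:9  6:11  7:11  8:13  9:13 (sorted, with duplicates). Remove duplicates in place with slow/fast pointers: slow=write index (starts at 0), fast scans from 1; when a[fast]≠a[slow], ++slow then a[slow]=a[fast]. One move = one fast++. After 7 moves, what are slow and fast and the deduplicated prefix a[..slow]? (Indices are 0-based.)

(s=0,f=1) a[fast]=1=a[slow] dup → fast++
(s=0,f=2) a[fast]=2≠a[slow]=1 write a[1]=2 → slow++,fast++
(s=1,f=3) a[fast]=7≠a[slow]=2 write a[2]=7 → slow++,fast++
(s=2,f=4) a[fast]=9≠a[slow]=7 write a[3]=9 → slow++,fast++
(s=3,f=5) a[fast]=9=a[slow] dup → fast++
(s=3,f=6) a[fast]=11≠a[slow]=9 write a[4]=11 → slow++,fast++
(s=4,f=7) a[fast]=11=a[slow] dup → fast++

slow=4, fast=8, prefix=[1, 2, 7, 9, 11]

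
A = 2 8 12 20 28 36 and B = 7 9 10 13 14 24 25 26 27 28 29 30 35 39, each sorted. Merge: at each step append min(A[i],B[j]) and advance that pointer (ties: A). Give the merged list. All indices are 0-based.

[2, 7, 8, 9, 10, 12, 13, 14, 20, 24, 25, 26, 27, 28, 28, 29, 30, 35, 36, 39]

[i=0,j=0] A[i]=2<=B[j]=7 take 2 → i++
[i=1,j=0] A[i]=8>B[j]=7 take 7 → j++
[i=1,j=1] A[i]=8<=B[j]=9 take 8 → i++
[i=2,j=1] A[i]=12>B[j]=9 take 9 → j++
[i=2,j=2] A[i]=12>B[j]=10 take 10 → j++
[i=2,j=3] A[i]=12<=B[j]=13 take 12 → i++
[i=3,j=3] A[i]=20>B[j]=13 take 13 → j++
[i=3,j=4] A[i]=20>B[j]=14 take 14 → j++
[i=3,j=5] A[i]=20<=B[j]=24 take 20 → i++
[i=4,j=5] A[i]=28>B[j]=24 take 24 → j++
[i=4,j=6] A[i]=28>B[j]=25 take 25 → j++
[i=4,j=7] A[i]=28>B[j]=26 take 26 → j++
[i=4,j=8] A[i]=28>B[j]=27 take 27 → j++
[i=4,j=9] A[i]=28<=B[j]=28 take 28 → i++
[i=5,j=9] A[i]=36>B[j]=28 take 28 → j++
[i=5,j=10] A[i]=36>B[j]=29 take 29 → j++
[i=5,j=11] A[i]=36>B[j]=30 take 30 → j++
[i=5,j=12] A[i]=36>B[j]=35 take 35 → j++
[i=5,j=13] A[i]=36<=B[j]=39 take 36 → i++
[i=6,j=13] A done, take B[j]=39 → j++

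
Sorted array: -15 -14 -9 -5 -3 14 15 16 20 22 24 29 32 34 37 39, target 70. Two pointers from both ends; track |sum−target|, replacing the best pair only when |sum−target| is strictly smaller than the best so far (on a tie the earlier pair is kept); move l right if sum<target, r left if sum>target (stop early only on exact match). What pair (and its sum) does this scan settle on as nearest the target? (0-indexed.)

pair (32, 39) with sum 71 (|Δ|=1)

l=0 r=15: -15+39=24 d=46 *, l++
l=1 r=15: -14+39=25 d=45 *, l++
l=2 r=15: -9+39=30 d=40 *, l++
l=3 r=15: -5+39=34 d=36 *, l++
l=4 r=15: -3+39=36 d=34 *, l++
l=5 r=15: 14+39=53 d=17 *, l++
l=6 r=15: 15+39=54 d=16 *, l++
l=7 r=15: 16+39=55 d=15 *, l++
l=8 r=15: 20+39=59 d=11 *, l++
l=9 r=15: 22+39=61 d=9 *, l++
l=10 r=15: 24+39=63 d=7 *, l++
l=11 r=15: 29+39=68 d=2 *, l++
l=12 r=15: 32+39=71 d=1 *, r--
l=12 r=14: 32+37=69 d=1, l++
l=13 r=14: 34+37=71 d=1, r--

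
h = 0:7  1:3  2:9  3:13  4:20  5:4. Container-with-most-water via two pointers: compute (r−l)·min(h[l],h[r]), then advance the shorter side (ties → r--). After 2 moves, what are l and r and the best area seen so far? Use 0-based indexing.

[0,5] min(7,4)*5=20 best=20 * → r--
[0,4] min(7,20)*4=28 best=28 * → l++

l=1, r=4, best area=28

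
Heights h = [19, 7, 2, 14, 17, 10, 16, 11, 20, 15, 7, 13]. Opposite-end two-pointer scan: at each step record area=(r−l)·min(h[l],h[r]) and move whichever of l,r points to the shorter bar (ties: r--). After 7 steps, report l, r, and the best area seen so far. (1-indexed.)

l=5, r=9, best area=152

l=1 r=12: min(19,13)*11=143 best=143 *, r--
l=1 r=11: min(19,7)*10=70 best=143, r--
l=1 r=10: min(19,15)*9=135 best=143, r--
l=1 r=9: min(19,20)*8=152 best=152 *, l++
l=2 r=9: min(7,20)*7=49 best=152, l++
l=3 r=9: min(2,20)*6=12 best=152, l++
l=4 r=9: min(14,20)*5=70 best=152, l++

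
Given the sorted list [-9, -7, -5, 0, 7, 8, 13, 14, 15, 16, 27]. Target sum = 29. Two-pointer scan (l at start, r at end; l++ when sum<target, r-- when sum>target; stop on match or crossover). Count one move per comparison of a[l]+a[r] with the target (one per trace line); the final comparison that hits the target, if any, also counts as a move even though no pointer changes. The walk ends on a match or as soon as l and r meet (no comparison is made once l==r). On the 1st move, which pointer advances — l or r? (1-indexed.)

[1,11] -9+27=18 <29 → l++

l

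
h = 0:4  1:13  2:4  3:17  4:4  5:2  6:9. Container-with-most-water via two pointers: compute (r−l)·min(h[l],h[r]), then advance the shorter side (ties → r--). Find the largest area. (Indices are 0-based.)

l=0 r=6: min(4,9)*6=24 best=24 *, l++
l=1 r=6: min(13,9)*5=45 best=45 *, r--
l=1 r=5: min(13,2)*4=8 best=45, r--
l=1 r=4: min(13,4)*3=12 best=45, r--
l=1 r=3: min(13,17)*2=26 best=45, l++
l=2 r=3: min(4,17)*1=4 best=45, l++

max area = 45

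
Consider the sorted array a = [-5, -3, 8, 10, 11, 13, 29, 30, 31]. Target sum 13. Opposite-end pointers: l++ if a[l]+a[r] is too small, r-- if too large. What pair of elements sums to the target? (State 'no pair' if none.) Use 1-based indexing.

l=1 r=9: -5+31=26 >13, r--
l=1 r=8: -5+30=25 >13, r--
l=1 r=7: -5+29=24 >13, r--
l=1 r=6: -5+13=8 <13, l++
l=2 r=6: -3+13=10 <13, l++
l=3 r=6: 8+13=21 >13, r--
l=3 r=5: 8+11=19 >13, r--
l=3 r=4: 8+10=18 >13, r--

no pair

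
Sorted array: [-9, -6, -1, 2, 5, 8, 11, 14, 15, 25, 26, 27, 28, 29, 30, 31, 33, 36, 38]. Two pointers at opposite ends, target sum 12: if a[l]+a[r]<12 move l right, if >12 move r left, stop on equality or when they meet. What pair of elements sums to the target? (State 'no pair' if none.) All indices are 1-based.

no pair

l=1 r=19: -9+38=29 >12, r--
l=1 r=18: -9+36=27 >12, r--
l=1 r=17: -9+33=24 >12, r--
l=1 r=16: -9+31=22 >12, r--
l=1 r=15: -9+30=21 >12, r--
l=1 r=14: -9+29=20 >12, r--
l=1 r=13: -9+28=19 >12, r--
l=1 r=12: -9+27=18 >12, r--
l=1 r=11: -9+26=17 >12, r--
l=1 r=10: -9+25=16 >12, r--
l=1 r=9: -9+15=6 <12, l++
l=2 r=9: -6+15=9 <12, l++
l=3 r=9: -1+15=14 >12, r--
l=3 r=8: -1+14=13 >12, r--
l=3 r=7: -1+11=10 <12, l++
l=4 r=7: 2+11=13 >12, r--
l=4 r=6: 2+8=10 <12, l++
l=5 r=6: 5+8=13 >12, r--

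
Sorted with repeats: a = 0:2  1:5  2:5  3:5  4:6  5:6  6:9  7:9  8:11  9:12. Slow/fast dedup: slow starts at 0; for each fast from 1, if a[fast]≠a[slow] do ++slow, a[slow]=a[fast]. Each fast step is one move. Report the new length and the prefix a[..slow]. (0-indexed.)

length 6; prefix = [2, 5, 6, 9, 11, 12]

slow=0 fast=1: a[fast]=5≠a[slow]=2 write a[1]=5, slow++,fast++
slow=1 fast=2: a[fast]=5=a[slow] dup, fast++
slow=1 fast=3: a[fast]=5=a[slow] dup, fast++
slow=1 fast=4: a[fast]=6≠a[slow]=5 write a[2]=6, slow++,fast++
slow=2 fast=5: a[fast]=6=a[slow] dup, fast++
slow=2 fast=6: a[fast]=9≠a[slow]=6 write a[3]=9, slow++,fast++
slow=3 fast=7: a[fast]=9=a[slow] dup, fast++
slow=3 fast=8: a[fast]=11≠a[slow]=9 write a[4]=11, slow++,fast++
slow=4 fast=9: a[fast]=12≠a[slow]=11 write a[5]=12, slow++,fast++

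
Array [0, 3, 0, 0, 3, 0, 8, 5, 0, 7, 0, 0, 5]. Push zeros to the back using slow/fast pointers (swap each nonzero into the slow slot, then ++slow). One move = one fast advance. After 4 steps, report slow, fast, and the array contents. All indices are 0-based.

(s=0,f=0) a[fast]=0 → fast++
(s=0,f=1) a[fast]=3≠0 swap→a[0]=3 → slow++,fast++
(s=1,f=2) a[fast]=0 → fast++
(s=1,f=3) a[fast]=0 → fast++

slow=1, fast=4, a=[3, 0, 0, 0, 3, 0, 8, 5, 0, 7, 0, 0, 5]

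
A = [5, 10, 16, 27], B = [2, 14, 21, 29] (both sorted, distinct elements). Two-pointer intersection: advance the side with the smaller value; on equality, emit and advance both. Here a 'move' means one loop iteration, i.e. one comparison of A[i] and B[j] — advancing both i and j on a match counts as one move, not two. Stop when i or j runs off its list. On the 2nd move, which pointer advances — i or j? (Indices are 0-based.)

i

i=0 j=0: 5>2, j++
i=0 j=1: 5<14, i++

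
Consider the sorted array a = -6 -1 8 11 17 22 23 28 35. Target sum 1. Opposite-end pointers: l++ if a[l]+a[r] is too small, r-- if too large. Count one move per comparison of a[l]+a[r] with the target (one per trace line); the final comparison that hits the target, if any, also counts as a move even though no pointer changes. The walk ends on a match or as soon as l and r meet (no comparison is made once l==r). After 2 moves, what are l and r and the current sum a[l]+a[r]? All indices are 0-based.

l=0, r=6, sum=17

l=0 r=8: -6+35=29 >1, r--
l=0 r=7: -6+28=22 >1, r--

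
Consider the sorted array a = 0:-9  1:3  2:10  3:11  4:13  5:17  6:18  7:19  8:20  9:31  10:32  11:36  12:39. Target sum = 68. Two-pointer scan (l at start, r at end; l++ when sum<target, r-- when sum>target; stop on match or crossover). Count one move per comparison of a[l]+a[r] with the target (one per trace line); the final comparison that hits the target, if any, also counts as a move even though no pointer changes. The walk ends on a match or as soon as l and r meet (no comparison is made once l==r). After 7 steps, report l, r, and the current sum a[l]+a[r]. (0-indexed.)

l=0 r=12: -9+39=30 <68, l++
l=1 r=12: 3+39=42 <68, l++
l=2 r=12: 10+39=49 <68, l++
l=3 r=12: 11+39=50 <68, l++
l=4 r=12: 13+39=52 <68, l++
l=5 r=12: 17+39=56 <68, l++
l=6 r=12: 18+39=57 <68, l++

l=7, r=12, sum=58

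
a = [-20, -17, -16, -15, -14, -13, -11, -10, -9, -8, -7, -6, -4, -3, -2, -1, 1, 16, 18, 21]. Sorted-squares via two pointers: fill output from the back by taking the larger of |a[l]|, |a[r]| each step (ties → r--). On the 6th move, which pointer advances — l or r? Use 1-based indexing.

[1,20] |-20|<=|21| out[20]=441 → r--
[1,19] |-20|>|18| out[19]=400 → l++
[2,19] |-17|<=|18| out[18]=324 → r--
[2,18] |-17|>|16| out[17]=289 → l++
[3,18] |-16|<=|16| out[16]=256 → r--
[3,17] |-16|>|1| out[15]=256 → l++

l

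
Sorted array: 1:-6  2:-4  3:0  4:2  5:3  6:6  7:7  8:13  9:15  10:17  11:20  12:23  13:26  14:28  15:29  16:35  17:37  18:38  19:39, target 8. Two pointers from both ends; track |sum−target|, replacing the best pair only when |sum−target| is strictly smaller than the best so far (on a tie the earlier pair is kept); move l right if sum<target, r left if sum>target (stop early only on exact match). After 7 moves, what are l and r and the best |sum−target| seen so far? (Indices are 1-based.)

l=1 r=19: -6+39=33 d=25 *, r--
l=1 r=18: -6+38=32 d=24 *, r--
l=1 r=17: -6+37=31 d=23 *, r--
l=1 r=16: -6+35=29 d=21 *, r--
l=1 r=15: -6+29=23 d=15 *, r--
l=1 r=14: -6+28=22 d=14 *, r--
l=1 r=13: -6+26=20 d=12 *, r--

l=1, r=12, best |Δ|=12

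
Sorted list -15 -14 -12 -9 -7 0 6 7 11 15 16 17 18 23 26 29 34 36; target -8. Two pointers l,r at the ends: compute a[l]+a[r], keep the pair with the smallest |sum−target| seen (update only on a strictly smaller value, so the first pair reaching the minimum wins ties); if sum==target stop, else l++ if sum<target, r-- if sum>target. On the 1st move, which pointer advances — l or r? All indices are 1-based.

r

[1,18] -15+36=21 d=29 * → r--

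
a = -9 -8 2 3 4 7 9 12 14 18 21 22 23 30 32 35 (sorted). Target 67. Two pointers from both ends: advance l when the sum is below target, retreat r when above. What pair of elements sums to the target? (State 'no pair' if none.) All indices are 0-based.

[0,15] -9+35=26 <67 → l++
[1,15] -8+35=27 <67 → l++
[2,15] 2+35=37 <67 → l++
[3,15] 3+35=38 <67 → l++
[4,15] 4+35=39 <67 → l++
[5,15] 7+35=42 <67 → l++
[6,15] 9+35=44 <67 → l++
[7,15] 12+35=47 <67 → l++
[8,15] 14+35=49 <67 → l++
[9,15] 18+35=53 <67 → l++
[10,15] 21+35=56 <67 → l++
[11,15] 22+35=57 <67 → l++
[12,15] 23+35=58 <67 → l++
[13,15] 30+35=65 <67 → l++
[14,15] 32+35=67 → found

(32, 35)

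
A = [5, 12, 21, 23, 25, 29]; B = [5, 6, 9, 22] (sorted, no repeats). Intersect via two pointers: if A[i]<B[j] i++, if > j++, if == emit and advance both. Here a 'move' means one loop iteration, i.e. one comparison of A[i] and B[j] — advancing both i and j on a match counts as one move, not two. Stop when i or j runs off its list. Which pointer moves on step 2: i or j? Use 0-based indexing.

j

[i=0,j=0] 5==5 emit → i++,j++
[i=1,j=1] 12>6 → j++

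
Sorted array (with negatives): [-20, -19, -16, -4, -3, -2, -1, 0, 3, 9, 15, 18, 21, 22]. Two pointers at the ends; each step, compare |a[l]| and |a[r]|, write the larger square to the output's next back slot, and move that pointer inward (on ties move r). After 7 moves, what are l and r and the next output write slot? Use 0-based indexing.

l=0 r=13: |-20|<=|22| out[13]=484, r--
l=0 r=12: |-20|<=|21| out[12]=441, r--
l=0 r=11: |-20|>|18| out[11]=400, l++
l=1 r=11: |-19|>|18| out[10]=361, l++
l=2 r=11: |-16|<=|18| out[9]=324, r--
l=2 r=10: |-16|>|15| out[8]=256, l++
l=3 r=10: |-4|<=|15| out[7]=225, r--

l=3, r=9, next write slot=6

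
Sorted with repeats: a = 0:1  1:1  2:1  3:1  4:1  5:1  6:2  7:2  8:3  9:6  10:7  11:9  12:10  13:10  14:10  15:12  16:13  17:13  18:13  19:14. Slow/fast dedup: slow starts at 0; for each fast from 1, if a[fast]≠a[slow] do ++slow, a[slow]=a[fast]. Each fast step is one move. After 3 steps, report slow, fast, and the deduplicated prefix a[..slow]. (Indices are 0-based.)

(s=0,f=1) a[fast]=1=a[slow] dup → fast++
(s=0,f=2) a[fast]=1=a[slow] dup → fast++
(s=0,f=3) a[fast]=1=a[slow] dup → fast++

slow=0, fast=4, prefix=[1]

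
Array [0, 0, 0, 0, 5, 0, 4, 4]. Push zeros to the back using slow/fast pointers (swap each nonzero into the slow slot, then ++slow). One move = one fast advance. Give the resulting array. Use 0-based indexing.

slow=0 fast=0: a[fast]=0, fast++
slow=0 fast=1: a[fast]=0, fast++
slow=0 fast=2: a[fast]=0, fast++
slow=0 fast=3: a[fast]=0, fast++
slow=0 fast=4: a[fast]=5≠0 swap→a[0]=5, slow++,fast++
slow=1 fast=5: a[fast]=0, fast++
slow=1 fast=6: a[fast]=4≠0 swap→a[1]=4, slow++,fast++
slow=2 fast=7: a[fast]=4≠0 swap→a[2]=4, slow++,fast++

[5, 4, 4, 0, 0, 0, 0, 0]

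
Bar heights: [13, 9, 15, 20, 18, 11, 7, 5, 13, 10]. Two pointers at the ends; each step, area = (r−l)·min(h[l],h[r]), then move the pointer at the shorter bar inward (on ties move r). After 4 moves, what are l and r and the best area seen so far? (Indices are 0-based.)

l=0 r=9: min(13,10)*9=90 best=90 *, r--
l=0 r=8: min(13,13)*8=104 best=104 *, r--
l=0 r=7: min(13,5)*7=35 best=104, r--
l=0 r=6: min(13,7)*6=42 best=104, r--

l=0, r=5, best area=104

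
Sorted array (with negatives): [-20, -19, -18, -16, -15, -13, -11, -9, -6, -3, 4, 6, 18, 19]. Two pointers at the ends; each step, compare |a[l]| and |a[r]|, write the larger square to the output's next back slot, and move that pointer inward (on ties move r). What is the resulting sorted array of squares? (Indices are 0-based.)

[9, 16, 36, 36, 81, 121, 169, 225, 256, 324, 324, 361, 361, 400]

[0,13] |-20|>|19| out[13]=400 → l++
[1,13] |-19|<=|19| out[12]=361 → r--
[1,12] |-19|>|18| out[11]=361 → l++
[2,12] |-18|<=|18| out[10]=324 → r--
[2,11] |-18|>|6| out[9]=324 → l++
[3,11] |-16|>|6| out[8]=256 → l++
[4,11] |-15|>|6| out[7]=225 → l++
[5,11] |-13|>|6| out[6]=169 → l++
[6,11] |-11|>|6| out[5]=121 → l++
[7,11] |-9|>|6| out[4]=81 → l++
[8,11] |-6|<=|6| out[3]=36 → r--
[8,10] |-6|>|4| out[2]=36 → l++
[9,10] |-3|<=|4| out[1]=16 → r--
[9,9] |-3|<=|-3| out[0]=9 → r--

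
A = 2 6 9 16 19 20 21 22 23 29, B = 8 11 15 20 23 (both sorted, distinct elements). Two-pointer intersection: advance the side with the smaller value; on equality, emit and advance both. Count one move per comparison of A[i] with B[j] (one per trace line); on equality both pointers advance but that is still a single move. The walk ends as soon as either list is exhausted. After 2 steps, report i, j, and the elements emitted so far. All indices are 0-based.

[i=0,j=0] 2<8 → i++
[i=1,j=0] 6<8 → i++

i=2, j=0, emitted=[]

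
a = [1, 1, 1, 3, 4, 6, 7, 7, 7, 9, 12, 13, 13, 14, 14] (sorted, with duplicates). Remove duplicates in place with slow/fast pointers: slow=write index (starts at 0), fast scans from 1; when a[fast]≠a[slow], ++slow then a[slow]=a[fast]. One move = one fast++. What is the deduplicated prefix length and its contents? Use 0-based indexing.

length 9; prefix = [1, 3, 4, 6, 7, 9, 12, 13, 14]

(s=0,f=1) a[fast]=1=a[slow] dup → fast++
(s=0,f=2) a[fast]=1=a[slow] dup → fast++
(s=0,f=3) a[fast]=3≠a[slow]=1 write a[1]=3 → slow++,fast++
(s=1,f=4) a[fast]=4≠a[slow]=3 write a[2]=4 → slow++,fast++
(s=2,f=5) a[fast]=6≠a[slow]=4 write a[3]=6 → slow++,fast++
(s=3,f=6) a[fast]=7≠a[slow]=6 write a[4]=7 → slow++,fast++
(s=4,f=7) a[fast]=7=a[slow] dup → fast++
(s=4,f=8) a[fast]=7=a[slow] dup → fast++
(s=4,f=9) a[fast]=9≠a[slow]=7 write a[5]=9 → slow++,fast++
(s=5,f=10) a[fast]=12≠a[slow]=9 write a[6]=12 → slow++,fast++
(s=6,f=11) a[fast]=13≠a[slow]=12 write a[7]=13 → slow++,fast++
(s=7,f=12) a[fast]=13=a[slow] dup → fast++
(s=7,f=13) a[fast]=14≠a[slow]=13 write a[8]=14 → slow++,fast++
(s=8,f=14) a[fast]=14=a[slow] dup → fast++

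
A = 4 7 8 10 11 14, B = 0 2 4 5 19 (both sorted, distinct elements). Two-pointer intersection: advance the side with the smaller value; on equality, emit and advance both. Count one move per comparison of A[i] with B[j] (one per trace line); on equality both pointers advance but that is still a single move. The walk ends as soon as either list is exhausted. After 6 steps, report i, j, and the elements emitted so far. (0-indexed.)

i=0 j=0: 4>0, j++
i=0 j=1: 4>2, j++
i=0 j=2: 4==4 emit, i++,j++
i=1 j=3: 7>5, j++
i=1 j=4: 7<19, i++
i=2 j=4: 8<19, i++

i=3, j=4, emitted=[4]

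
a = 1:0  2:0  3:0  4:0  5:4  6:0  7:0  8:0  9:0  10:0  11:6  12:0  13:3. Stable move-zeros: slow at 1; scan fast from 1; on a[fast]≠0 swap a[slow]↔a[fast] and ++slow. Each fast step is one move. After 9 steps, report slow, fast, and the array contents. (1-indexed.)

(s=1,f=1) a[fast]=0 → fast++
(s=1,f=2) a[fast]=0 → fast++
(s=1,f=3) a[fast]=0 → fast++
(s=1,f=4) a[fast]=0 → fast++
(s=1,f=5) a[fast]=4≠0 swap→a[1]=4 → slow++,fast++
(s=2,f=6) a[fast]=0 → fast++
(s=2,f=7) a[fast]=0 → fast++
(s=2,f=8) a[fast]=0 → fast++
(s=2,f=9) a[fast]=0 → fast++

slow=2, fast=10, a=[4, 0, 0, 0, 0, 0, 0, 0, 0, 0, 6, 0, 3]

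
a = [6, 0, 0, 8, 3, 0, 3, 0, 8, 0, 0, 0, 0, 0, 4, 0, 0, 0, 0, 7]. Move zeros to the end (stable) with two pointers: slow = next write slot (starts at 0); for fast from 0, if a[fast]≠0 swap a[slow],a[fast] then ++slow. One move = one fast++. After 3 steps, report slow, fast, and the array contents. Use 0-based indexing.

slow=1, fast=3, a=[6, 0, 0, 8, 3, 0, 3, 0, 8, 0, 0, 0, 0, 0, 4, 0, 0, 0, 0, 7]

slow=0 fast=0: a[fast]=6≠0 swap→a[0]=6, slow++,fast++
slow=1 fast=1: a[fast]=0, fast++
slow=1 fast=2: a[fast]=0, fast++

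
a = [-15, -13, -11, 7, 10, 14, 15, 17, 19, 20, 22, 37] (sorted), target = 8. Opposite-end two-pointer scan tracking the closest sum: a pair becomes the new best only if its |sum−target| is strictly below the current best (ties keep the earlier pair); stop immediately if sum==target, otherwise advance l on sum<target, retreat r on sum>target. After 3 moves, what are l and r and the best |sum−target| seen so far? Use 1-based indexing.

[1,12] -15+37=22 d=14 * → r--
[1,11] -15+22=7 d=1 * → l++
[2,11] -13+22=9 d=1 → r--

l=2, r=10, best |Δ|=1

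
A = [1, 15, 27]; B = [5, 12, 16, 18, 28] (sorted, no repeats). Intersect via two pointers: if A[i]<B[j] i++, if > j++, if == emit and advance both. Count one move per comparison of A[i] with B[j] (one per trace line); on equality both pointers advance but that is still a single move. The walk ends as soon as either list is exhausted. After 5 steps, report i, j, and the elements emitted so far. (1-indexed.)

i=3, j=4, emitted=[]

i=1 j=1: 1<5, i++
i=2 j=1: 15>5, j++
i=2 j=2: 15>12, j++
i=2 j=3: 15<16, i++
i=3 j=3: 27>16, j++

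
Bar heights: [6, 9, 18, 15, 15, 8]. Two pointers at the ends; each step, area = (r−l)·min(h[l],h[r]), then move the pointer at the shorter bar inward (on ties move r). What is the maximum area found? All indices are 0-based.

max area = 32

[0,5] min(6,8)*5=30 best=30 * → l++
[1,5] min(9,8)*4=32 best=32 * → r--
[1,4] min(9,15)*3=27 best=32 → l++
[2,4] min(18,15)*2=30 best=32 → r--
[2,3] min(18,15)*1=15 best=32 → r--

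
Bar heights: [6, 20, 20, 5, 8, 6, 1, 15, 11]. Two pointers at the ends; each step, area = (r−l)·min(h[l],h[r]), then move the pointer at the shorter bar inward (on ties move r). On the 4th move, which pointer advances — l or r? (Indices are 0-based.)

[0,8] min(6,11)*8=48 best=48 * → l++
[1,8] min(20,11)*7=77 best=77 * → r--
[1,7] min(20,15)*6=90 best=90 * → r--
[1,6] min(20,1)*5=5 best=90 → r--

r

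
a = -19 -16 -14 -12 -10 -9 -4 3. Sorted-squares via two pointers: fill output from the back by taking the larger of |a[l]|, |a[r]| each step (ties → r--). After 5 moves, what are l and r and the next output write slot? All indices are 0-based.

l=5, r=7, next write slot=2

[0,7] |-19|>|3| out[7]=361 → l++
[1,7] |-16|>|3| out[6]=256 → l++
[2,7] |-14|>|3| out[5]=196 → l++
[3,7] |-12|>|3| out[4]=144 → l++
[4,7] |-10|>|3| out[3]=100 → l++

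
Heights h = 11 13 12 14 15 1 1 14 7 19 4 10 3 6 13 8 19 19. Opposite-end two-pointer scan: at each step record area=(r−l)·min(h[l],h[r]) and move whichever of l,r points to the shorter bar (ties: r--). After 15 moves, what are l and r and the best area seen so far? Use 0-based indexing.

l=9, r=11, best area=208

[0,17] min(11,19)*17=187 best=187 * → l++
[1,17] min(13,19)*16=208 best=208 * → l++
[2,17] min(12,19)*15=180 best=208 → l++
[3,17] min(14,19)*14=196 best=208 → l++
[4,17] min(15,19)*13=195 best=208 → l++
[5,17] min(1,19)*12=12 best=208 → l++
[6,17] min(1,19)*11=11 best=208 → l++
[7,17] min(14,19)*10=140 best=208 → l++
[8,17] min(7,19)*9=63 best=208 → l++
[9,17] min(19,19)*8=152 best=208 → r--
[9,16] min(19,19)*7=133 best=208 → r--
[9,15] min(19,8)*6=48 best=208 → r--
[9,14] min(19,13)*5=65 best=208 → r--
[9,13] min(19,6)*4=24 best=208 → r--
[9,12] min(19,3)*3=9 best=208 → r--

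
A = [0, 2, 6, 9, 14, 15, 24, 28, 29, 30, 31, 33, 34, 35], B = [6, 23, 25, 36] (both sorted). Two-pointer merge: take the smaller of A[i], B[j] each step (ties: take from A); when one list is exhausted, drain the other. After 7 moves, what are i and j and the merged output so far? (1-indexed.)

i=7, j=2, merged so far=[0, 2, 6, 6, 9, 14, 15]

i=1 j=1: A[i]=0<=B[j]=6 take 0, i++
i=2 j=1: A[i]=2<=B[j]=6 take 2, i++
i=3 j=1: A[i]=6<=B[j]=6 take 6, i++
i=4 j=1: A[i]=9>B[j]=6 take 6, j++
i=4 j=2: A[i]=9<=B[j]=23 take 9, i++
i=5 j=2: A[i]=14<=B[j]=23 take 14, i++
i=6 j=2: A[i]=15<=B[j]=23 take 15, i++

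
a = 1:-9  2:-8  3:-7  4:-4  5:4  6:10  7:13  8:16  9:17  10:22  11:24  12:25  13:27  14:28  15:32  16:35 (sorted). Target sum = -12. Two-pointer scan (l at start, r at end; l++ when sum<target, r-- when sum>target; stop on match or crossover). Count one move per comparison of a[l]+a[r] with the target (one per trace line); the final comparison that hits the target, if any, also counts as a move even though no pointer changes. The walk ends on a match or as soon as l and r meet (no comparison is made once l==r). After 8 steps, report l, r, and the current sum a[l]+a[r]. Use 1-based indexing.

[1,16] -9+35=26 >-12 → r--
[1,15] -9+32=23 >-12 → r--
[1,14] -9+28=19 >-12 → r--
[1,13] -9+27=18 >-12 → r--
[1,12] -9+25=16 >-12 → r--
[1,11] -9+24=15 >-12 → r--
[1,10] -9+22=13 >-12 → r--
[1,9] -9+17=8 >-12 → r--

l=1, r=8, sum=7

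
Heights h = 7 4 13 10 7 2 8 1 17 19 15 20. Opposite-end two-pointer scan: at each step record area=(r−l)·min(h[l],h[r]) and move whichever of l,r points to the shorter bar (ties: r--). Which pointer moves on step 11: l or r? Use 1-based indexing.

l=1 r=12: min(7,20)*11=77 best=77 *, l++
l=2 r=12: min(4,20)*10=40 best=77, l++
l=3 r=12: min(13,20)*9=117 best=117 *, l++
l=4 r=12: min(10,20)*8=80 best=117, l++
l=5 r=12: min(7,20)*7=49 best=117, l++
l=6 r=12: min(2,20)*6=12 best=117, l++
l=7 r=12: min(8,20)*5=40 best=117, l++
l=8 r=12: min(1,20)*4=4 best=117, l++
l=9 r=12: min(17,20)*3=51 best=117, l++
l=10 r=12: min(19,20)*2=38 best=117, l++
l=11 r=12: min(15,20)*1=15 best=117, l++

l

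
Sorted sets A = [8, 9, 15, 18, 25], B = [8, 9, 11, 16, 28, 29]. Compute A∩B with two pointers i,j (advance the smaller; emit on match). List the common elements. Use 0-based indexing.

[i=0,j=0] 8==8 emit → i++,j++
[i=1,j=1] 9==9 emit → i++,j++
[i=2,j=2] 15>11 → j++
[i=2,j=3] 15<16 → i++
[i=3,j=3] 18>16 → j++
[i=3,j=4] 18<28 → i++
[i=4,j=4] 25<28 → i++

intersection = [8, 9]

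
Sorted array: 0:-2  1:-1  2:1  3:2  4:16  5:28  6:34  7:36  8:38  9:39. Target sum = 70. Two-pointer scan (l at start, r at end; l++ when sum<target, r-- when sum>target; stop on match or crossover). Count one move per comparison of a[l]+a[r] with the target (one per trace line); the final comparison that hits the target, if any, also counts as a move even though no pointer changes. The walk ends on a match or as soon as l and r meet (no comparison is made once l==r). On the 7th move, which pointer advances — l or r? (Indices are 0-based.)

l=0 r=9: -2+39=37 <70, l++
l=1 r=9: -1+39=38 <70, l++
l=2 r=9: 1+39=40 <70, l++
l=3 r=9: 2+39=41 <70, l++
l=4 r=9: 16+39=55 <70, l++
l=5 r=9: 28+39=67 <70, l++
l=6 r=9: 34+39=73 >70, r--

r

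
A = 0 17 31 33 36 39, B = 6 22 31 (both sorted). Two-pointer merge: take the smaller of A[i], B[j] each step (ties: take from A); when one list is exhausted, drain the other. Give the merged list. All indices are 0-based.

[0, 6, 17, 22, 31, 31, 33, 36, 39]

i=0 j=0: A[i]=0<=B[j]=6 take 0, i++
i=1 j=0: A[i]=17>B[j]=6 take 6, j++
i=1 j=1: A[i]=17<=B[j]=22 take 17, i++
i=2 j=1: A[i]=31>B[j]=22 take 22, j++
i=2 j=2: A[i]=31<=B[j]=31 take 31, i++
i=3 j=2: A[i]=33>B[j]=31 take 31, j++
i=3 j=3: B done, take A[i]=33, i++
i=4 j=3: B done, take A[i]=36, i++
i=5 j=3: B done, take A[i]=39, i++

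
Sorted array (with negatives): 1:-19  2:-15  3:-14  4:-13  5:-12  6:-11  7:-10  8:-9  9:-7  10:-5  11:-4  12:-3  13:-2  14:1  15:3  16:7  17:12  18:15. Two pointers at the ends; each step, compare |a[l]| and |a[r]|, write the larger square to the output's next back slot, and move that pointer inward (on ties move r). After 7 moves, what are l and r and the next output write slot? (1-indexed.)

l=1 r=18: |-19|>|15| out[18]=361, l++
l=2 r=18: |-15|<=|15| out[17]=225, r--
l=2 r=17: |-15|>|12| out[16]=225, l++
l=3 r=17: |-14|>|12| out[15]=196, l++
l=4 r=17: |-13|>|12| out[14]=169, l++
l=5 r=17: |-12|<=|12| out[13]=144, r--
l=5 r=16: |-12|>|7| out[12]=144, l++

l=6, r=16, next write slot=11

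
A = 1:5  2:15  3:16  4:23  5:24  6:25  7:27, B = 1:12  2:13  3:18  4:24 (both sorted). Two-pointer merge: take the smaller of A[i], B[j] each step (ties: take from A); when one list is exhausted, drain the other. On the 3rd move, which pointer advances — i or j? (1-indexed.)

i=1 j=1: A[i]=5<=B[j]=12 take 5, i++
i=2 j=1: A[i]=15>B[j]=12 take 12, j++
i=2 j=2: A[i]=15>B[j]=13 take 13, j++

j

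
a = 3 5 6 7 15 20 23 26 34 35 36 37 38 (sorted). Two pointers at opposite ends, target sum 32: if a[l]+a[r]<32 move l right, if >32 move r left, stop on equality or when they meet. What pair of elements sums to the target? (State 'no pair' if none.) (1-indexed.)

(6, 26)

[1,13] 3+38=41 >32 → r--
[1,12] 3+37=40 >32 → r--
[1,11] 3+36=39 >32 → r--
[1,10] 3+35=38 >32 → r--
[1,9] 3+34=37 >32 → r--
[1,8] 3+26=29 <32 → l++
[2,8] 5+26=31 <32 → l++
[3,8] 6+26=32 → found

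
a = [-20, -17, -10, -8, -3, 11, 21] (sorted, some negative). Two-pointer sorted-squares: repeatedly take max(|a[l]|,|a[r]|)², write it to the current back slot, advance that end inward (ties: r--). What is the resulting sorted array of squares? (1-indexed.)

l=1 r=7: |-20|<=|21| out[7]=441, r--
l=1 r=6: |-20|>|11| out[6]=400, l++
l=2 r=6: |-17|>|11| out[5]=289, l++
l=3 r=6: |-10|<=|11| out[4]=121, r--
l=3 r=5: |-10|>|-3| out[3]=100, l++
l=4 r=5: |-8|>|-3| out[2]=64, l++
l=5 r=5: |-3|<=|-3| out[1]=9, r--

[9, 64, 100, 121, 289, 400, 441]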